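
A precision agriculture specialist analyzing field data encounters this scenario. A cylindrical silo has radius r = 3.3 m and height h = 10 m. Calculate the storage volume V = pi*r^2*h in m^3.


V = pi * r^2 * h
  = pi * 3.3^2 * 10
  = pi * 10.89 * 10
  = 342.12 m^3


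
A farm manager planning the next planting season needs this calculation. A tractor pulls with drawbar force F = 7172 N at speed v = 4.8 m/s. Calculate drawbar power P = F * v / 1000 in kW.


P = F * v / 1000
  = 7172 * 4.8 / 1000
  = 34425.60 / 1000
  = 34.43 kW


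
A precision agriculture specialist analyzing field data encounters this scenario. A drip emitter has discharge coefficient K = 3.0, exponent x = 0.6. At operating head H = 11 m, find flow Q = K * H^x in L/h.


Q = K * H^x
  = 3.0 * 11^0.6
  = 3.0 * 4.2154
  = 12.65 L/h


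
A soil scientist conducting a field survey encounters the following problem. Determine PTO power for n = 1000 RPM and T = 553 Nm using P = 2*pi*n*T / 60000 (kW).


P = 2*pi*n*T / 60000
  = 2*pi * 1000 * 553 / 60000
  = 3474601.47 / 60000
  = 57.91 kW


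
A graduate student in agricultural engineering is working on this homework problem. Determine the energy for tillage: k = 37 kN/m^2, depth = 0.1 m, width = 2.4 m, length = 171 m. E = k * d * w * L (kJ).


E = k * d * w * L
  = 37 * 0.1 * 2.4 * 171
  = 1518.48 kJ


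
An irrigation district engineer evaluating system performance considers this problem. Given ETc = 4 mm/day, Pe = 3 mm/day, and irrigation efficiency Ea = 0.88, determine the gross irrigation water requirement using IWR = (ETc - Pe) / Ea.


IWR = (ETc - Pe) / Ea
    = (4 - 3) / 0.88
    = 1 / 0.88
    = 1.14 mm/day


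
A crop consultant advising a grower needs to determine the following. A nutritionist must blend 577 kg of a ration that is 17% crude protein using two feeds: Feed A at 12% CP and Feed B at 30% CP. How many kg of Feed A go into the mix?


parts_A = CP_b - target = 30 - 17 = 13
parts_B = target - CP_a = 17 - 12 = 5
total_parts = 13 + 5 = 18
Feed A = 577 * 13 / 18 = 416.72 kg
Feed B = 577 * 5 / 18 = 160.28 kg

416.72 kg


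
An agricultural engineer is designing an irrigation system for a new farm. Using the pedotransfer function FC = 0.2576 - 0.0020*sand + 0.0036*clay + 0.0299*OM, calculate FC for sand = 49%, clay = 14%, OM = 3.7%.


FC = 0.2576 - 0.0020*49 + 0.0036*14 + 0.0299*3.7
   = 0.2576 - 0.0980 + 0.0504 + 0.1106
   = 0.3206


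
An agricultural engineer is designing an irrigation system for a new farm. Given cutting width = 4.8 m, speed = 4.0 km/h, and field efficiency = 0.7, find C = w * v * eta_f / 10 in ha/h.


C = w * v * eta_f / 10
  = 4.8 * 4.0 * 0.7 / 10
  = 13.44 / 10
  = 1.34 ha/h


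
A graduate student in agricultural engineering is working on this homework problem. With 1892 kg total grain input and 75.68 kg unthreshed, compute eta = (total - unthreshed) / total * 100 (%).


eta = (total - unthreshed) / total * 100
    = (1892 - 75.68) / 1892 * 100
    = 1816.32 / 1892 * 100
    = 96%


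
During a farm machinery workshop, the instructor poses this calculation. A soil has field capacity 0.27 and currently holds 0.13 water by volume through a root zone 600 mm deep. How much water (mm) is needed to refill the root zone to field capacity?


SMD = (FC - theta) * D
    = (0.27 - 0.13) * 600
    = 0.140 * 600
    = 84 mm


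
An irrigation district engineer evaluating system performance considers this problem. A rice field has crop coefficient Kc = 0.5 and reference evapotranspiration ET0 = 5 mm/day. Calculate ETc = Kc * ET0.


ETc = Kc * ET0
    = 0.5 * 5
    = 2.50 mm/day


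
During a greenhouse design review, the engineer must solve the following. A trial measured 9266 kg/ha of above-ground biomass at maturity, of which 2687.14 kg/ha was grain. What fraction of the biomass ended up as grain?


HI = grain_yield / biomass
   = 2687.14 / 9266
   = 0.29


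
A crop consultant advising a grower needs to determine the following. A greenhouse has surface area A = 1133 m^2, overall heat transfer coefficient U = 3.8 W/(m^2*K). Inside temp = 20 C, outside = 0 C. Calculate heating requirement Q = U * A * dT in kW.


dT = 20 - (0) = 20 K
Q = U * A * dT
  = 3.8 * 1133 * 20
  = 86108 W = 86.11 kW


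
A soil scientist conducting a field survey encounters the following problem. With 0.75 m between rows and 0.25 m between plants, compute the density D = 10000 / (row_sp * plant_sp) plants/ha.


D = 10000 / (row_sp * plant_sp)
  = 10000 / (0.75 * 0.25)
  = 10000 / 0.1875
  = 53333.33 plants/ha


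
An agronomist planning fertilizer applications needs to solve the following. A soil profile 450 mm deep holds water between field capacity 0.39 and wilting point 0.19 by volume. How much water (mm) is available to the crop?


AW = (FC - WP) * D
   = (0.39 - 0.19) * 450
   = 0.20 * 450
   = 90 mm


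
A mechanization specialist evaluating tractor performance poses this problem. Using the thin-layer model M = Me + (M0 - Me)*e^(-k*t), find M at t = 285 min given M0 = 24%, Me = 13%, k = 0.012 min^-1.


M = Me + (M0 - Me) * e^(-k*t)
  = 13 + (24 - 13) * e^(-0.012*285)
  = 13 + 11 * e^(-3.420)
  = 13 + 11 * 0.03271
  = 13 + 0.3598
  = 13.36%


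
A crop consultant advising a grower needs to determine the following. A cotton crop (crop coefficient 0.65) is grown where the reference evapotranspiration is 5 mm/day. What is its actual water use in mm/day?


ETc = Kc * ET0
    = 0.65 * 5
    = 3.25 mm/day


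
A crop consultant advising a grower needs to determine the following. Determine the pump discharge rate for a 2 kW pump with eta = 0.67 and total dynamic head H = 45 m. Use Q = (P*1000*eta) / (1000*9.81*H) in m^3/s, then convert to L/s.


Q = (P * 1000 * eta) / (rho * g * H)
  = (2 * 1000 * 0.67) / (1000 * 9.81 * 45)
  = 1340 / 441450
  = 0.00304 m^3/s = 3.04 L/s


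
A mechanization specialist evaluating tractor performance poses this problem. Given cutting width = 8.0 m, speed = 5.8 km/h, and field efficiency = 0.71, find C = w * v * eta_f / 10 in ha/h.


C = w * v * eta_f / 10
  = 8.0 * 5.8 * 0.71 / 10
  = 32.94 / 10
  = 3.29 ha/h


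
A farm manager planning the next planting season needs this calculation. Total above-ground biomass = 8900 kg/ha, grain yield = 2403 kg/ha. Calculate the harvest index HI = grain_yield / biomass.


HI = grain_yield / biomass
   = 2403 / 8900
   = 0.27


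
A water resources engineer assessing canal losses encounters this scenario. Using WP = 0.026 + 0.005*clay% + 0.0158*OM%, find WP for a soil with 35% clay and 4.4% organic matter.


WP = 0.026 + 0.005*35 + 0.0158*4.4
   = 0.026 + 0.1750 + 0.0695
   = 0.2705


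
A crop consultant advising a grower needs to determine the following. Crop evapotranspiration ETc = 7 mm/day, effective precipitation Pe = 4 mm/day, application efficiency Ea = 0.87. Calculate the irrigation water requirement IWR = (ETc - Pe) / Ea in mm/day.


IWR = (ETc - Pe) / Ea
    = (7 - 4) / 0.87
    = 3 / 0.87
    = 3.45 mm/day


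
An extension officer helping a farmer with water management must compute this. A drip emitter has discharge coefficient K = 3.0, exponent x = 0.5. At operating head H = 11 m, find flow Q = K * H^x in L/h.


Q = K * H^x
  = 3.0 * 11^0.5
  = 3.0 * 3.3166
  = 9.95 L/h


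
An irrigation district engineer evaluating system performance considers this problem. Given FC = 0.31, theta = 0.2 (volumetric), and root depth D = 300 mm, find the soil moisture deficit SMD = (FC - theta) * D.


SMD = (FC - theta) * D
    = (0.31 - 0.2) * 300
    = 0.110 * 300
    = 33 mm


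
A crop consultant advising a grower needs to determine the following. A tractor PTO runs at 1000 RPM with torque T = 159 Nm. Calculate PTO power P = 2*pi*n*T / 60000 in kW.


P = 2*pi*n*T / 60000
  = 2*pi * 1000 * 159 / 60000
  = 999026.46 / 60000
  = 16.65 kW


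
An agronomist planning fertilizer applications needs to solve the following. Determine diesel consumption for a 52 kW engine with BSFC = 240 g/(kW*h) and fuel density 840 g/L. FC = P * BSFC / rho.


FC = P * BSFC / rho_fuel
   = 52 * 240 / 840
   = 12480 / 840
   = 14.86 L/h


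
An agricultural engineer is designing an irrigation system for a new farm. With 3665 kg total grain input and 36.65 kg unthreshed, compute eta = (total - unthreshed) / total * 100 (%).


eta = (total - unthreshed) / total * 100
    = (3665 - 36.65) / 3665 * 100
    = 3628.35 / 3665 * 100
    = 99%


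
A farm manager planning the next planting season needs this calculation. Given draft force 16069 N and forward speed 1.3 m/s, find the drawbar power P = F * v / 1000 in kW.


P = F * v / 1000
  = 16069 * 1.3 / 1000
  = 20889.70 / 1000
  = 20.89 kW


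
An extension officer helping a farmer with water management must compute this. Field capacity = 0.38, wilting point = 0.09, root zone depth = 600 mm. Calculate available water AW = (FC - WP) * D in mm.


AW = (FC - WP) * D
   = (0.38 - 0.09) * 600
   = 0.29 * 600
   = 174 mm


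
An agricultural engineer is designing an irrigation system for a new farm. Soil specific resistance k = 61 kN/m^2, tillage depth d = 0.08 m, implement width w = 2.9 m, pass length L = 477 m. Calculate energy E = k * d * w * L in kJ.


E = k * d * w * L
  = 61 * 0.08 * 2.9 * 477
  = 6750.50 kJ


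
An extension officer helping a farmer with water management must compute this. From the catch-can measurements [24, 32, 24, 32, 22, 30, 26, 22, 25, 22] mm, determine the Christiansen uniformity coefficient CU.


xbar = 259 / 10 = 25.900
sum|xi - xbar| = 32.800
CU = 100 * (1 - 32.800 / (10 * 25.900))
   = 100 * (1 - 0.1266)
   = 87.34%


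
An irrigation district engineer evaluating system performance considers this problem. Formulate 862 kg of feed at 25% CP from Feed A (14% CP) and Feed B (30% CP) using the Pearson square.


parts_A = CP_b - target = 30 - 25 = 5
parts_B = target - CP_a = 25 - 14 = 11
total_parts = 5 + 11 = 16
Feed A = 862 * 5 / 16 = 269.38 kg
Feed B = 862 * 11 / 16 = 592.63 kg

269.38 kg


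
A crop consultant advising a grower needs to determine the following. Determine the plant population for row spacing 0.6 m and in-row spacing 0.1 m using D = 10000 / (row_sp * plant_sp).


D = 10000 / (row_sp * plant_sp)
  = 10000 / (0.6 * 0.1)
  = 10000 / 0.0600
  = 166666.67 plants/ha


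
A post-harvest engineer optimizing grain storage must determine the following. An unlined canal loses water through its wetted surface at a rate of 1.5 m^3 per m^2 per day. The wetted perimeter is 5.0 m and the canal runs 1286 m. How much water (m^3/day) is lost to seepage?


S = C * P * L
  = 1.5 * 5.0 * 1286
  = 9645 m^3/day


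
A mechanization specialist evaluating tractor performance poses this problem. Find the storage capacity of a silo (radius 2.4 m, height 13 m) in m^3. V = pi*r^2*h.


V = pi * r^2 * h
  = pi * 2.4^2 * 13
  = pi * 5.76 * 13
  = 235.24 m^3


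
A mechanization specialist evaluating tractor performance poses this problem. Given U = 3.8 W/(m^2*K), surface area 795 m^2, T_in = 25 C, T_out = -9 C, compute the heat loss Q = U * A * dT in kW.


dT = 25 - (-9) = 34 K
Q = U * A * dT
  = 3.8 * 795 * 34
  = 102714 W = 102.71 kW


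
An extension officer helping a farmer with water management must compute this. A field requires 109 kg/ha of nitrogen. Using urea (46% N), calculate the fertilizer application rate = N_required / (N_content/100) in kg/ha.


Rate = N_required / (N_content / 100)
     = 109 / (46 / 100)
     = 109 / 0.46
     = 236.96 kg/ha


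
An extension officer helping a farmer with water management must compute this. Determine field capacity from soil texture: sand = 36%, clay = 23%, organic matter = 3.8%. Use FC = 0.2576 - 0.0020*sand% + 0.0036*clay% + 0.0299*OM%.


FC = 0.2576 - 0.0020*36 + 0.0036*23 + 0.0299*3.8
   = 0.2576 - 0.0720 + 0.0828 + 0.1136
   = 0.3820


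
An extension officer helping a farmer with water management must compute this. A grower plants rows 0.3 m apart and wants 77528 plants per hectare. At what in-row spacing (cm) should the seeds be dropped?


spacing = 10000 / (row_sp * density)
        = 10000 / (0.3 * 77528)
        = 10000 / 23258.40
        = 0.42995 m = 43.00 cm


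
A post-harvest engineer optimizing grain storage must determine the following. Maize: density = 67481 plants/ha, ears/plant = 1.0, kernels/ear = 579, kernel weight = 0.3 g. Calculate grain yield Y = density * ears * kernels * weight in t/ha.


Y = density * ears * kernels * kw
  = 67481 * 1.0 * 579 * 0.3 g/ha
  = 11721449.70 g/ha
  = 11721.45 kg/ha = 11.72 t/ha


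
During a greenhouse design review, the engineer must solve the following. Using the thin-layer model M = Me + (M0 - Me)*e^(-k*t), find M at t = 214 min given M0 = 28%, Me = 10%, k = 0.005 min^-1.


M = Me + (M0 - Me) * e^(-k*t)
  = 10 + (28 - 10) * e^(-0.005*214)
  = 10 + 18 * e^(-1.070)
  = 10 + 18 * 0.34301
  = 10 + 6.1742
  = 16.17%


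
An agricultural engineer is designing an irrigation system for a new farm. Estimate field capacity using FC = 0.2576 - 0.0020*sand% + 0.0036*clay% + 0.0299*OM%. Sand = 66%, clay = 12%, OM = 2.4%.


FC = 0.2576 - 0.0020*66 + 0.0036*12 + 0.0299*2.4
   = 0.2576 - 0.1320 + 0.0432 + 0.0718
   = 0.2406


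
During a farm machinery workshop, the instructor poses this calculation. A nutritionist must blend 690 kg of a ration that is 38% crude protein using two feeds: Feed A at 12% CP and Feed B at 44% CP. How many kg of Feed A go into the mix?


parts_A = CP_b - target = 44 - 38 = 6
parts_B = target - CP_a = 38 - 12 = 26
total_parts = 6 + 26 = 32
Feed A = 690 * 6 / 32 = 129.38 kg
Feed B = 690 * 26 / 32 = 560.63 kg

129.38 kg


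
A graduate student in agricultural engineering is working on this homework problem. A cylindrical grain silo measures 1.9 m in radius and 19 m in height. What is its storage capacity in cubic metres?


V = pi * r^2 * h
  = pi * 1.9^2 * 19
  = pi * 3.61 * 19
  = 215.48 m^3


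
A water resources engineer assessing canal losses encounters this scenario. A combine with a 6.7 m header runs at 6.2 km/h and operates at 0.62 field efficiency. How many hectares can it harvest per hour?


C = w * v * eta_f / 10
  = 6.7 * 6.2 * 0.62 / 10
  = 25.75 / 10
  = 2.58 ha/h


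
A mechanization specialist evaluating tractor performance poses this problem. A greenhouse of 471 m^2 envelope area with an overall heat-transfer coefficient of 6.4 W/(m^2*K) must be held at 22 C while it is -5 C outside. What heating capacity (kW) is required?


dT = 22 - (-5) = 27 K
Q = U * A * dT
  = 6.4 * 471 * 27
  = 81388.80 W = 81.39 kW


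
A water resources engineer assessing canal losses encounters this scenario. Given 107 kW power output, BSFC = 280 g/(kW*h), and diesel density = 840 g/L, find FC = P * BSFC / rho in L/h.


FC = P * BSFC / rho_fuel
   = 107 * 280 / 840
   = 29960 / 840
   = 35.67 L/h


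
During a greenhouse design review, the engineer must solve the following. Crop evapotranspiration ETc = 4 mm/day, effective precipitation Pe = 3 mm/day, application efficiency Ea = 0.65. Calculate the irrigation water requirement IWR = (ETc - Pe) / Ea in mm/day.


IWR = (ETc - Pe) / Ea
    = (4 - 3) / 0.65
    = 1 / 0.65
    = 1.54 mm/day


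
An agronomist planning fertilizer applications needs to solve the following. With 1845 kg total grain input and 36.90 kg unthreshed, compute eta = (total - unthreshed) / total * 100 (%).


eta = (total - unthreshed) / total * 100
    = (1845 - 36.90) / 1845 * 100
    = 1808.10 / 1845 * 100
    = 98%


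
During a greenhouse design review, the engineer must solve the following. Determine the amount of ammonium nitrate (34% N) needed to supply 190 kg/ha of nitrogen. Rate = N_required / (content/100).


Rate = N_required / (N_content / 100)
     = 190 / (34 / 100)
     = 190 / 0.34
     = 558.82 kg/ha


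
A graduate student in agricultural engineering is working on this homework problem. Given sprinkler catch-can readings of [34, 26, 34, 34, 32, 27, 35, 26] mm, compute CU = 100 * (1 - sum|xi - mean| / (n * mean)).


xbar = 248 / 8 = 31
sum|xi - xbar| = 28
CU = 100 * (1 - 28 / (8 * 31))
   = 100 * (1 - 0.1129)
   = 88.71%


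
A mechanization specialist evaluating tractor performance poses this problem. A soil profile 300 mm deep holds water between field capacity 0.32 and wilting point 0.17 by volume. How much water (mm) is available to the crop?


AW = (FC - WP) * D
   = (0.32 - 0.17) * 300
   = 0.15 * 300
   = 45 mm


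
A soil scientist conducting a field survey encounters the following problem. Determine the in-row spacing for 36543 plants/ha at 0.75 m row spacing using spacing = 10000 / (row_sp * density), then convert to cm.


spacing = 10000 / (row_sp * density)
        = 10000 / (0.75 * 36543)
        = 10000 / 27407.25
        = 0.36487 m = 36.49 cm


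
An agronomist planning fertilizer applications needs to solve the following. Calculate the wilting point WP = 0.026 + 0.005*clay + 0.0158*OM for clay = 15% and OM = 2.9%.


WP = 0.026 + 0.005*15 + 0.0158*2.9
   = 0.026 + 0.0750 + 0.0458
   = 0.1468


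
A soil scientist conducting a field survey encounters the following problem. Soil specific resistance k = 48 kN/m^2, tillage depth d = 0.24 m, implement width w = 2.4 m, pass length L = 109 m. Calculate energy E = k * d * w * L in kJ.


E = k * d * w * L
  = 48 * 0.24 * 2.4 * 109
  = 3013.63 kJ


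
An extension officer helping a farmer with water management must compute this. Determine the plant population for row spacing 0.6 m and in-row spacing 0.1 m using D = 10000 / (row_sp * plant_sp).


D = 10000 / (row_sp * plant_sp)
  = 10000 / (0.6 * 0.1)
  = 10000 / 0.0600
  = 166666.67 plants/ha


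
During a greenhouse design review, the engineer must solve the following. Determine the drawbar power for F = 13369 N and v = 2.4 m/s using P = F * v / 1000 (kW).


P = F * v / 1000
  = 13369 * 2.4 / 1000
  = 32085.60 / 1000
  = 32.09 kW


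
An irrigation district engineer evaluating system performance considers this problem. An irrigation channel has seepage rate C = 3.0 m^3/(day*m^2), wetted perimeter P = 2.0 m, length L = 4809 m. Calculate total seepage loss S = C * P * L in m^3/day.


S = C * P * L
  = 3.0 * 2.0 * 4809
  = 28854 m^3/day


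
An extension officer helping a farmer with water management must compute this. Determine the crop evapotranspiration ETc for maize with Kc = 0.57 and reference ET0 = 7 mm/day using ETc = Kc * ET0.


ETc = Kc * ET0
    = 0.57 * 7
    = 3.99 mm/day


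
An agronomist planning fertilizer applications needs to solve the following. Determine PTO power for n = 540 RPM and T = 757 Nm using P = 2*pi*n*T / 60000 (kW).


P = 2*pi*n*T / 60000
  = 2*pi * 540 * 757 / 60000
  = 2568440.49 / 60000
  = 42.81 kW


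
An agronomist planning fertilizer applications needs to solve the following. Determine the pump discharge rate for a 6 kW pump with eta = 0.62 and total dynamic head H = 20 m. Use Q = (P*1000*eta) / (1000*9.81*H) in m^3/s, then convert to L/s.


Q = (P * 1000 * eta) / (rho * g * H)
  = (6 * 1000 * 0.62) / (1000 * 9.81 * 20)
  = 3720 / 196200
  = 0.01896 m^3/s = 18.96 L/s


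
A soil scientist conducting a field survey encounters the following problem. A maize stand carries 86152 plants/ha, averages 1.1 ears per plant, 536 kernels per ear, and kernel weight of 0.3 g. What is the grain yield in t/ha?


Y = density * ears * kernels * kw
  = 86152 * 1.1 * 536 * 0.3 g/ha
  = 15238565.76 g/ha
  = 15238.57 kg/ha = 15.24 t/ha


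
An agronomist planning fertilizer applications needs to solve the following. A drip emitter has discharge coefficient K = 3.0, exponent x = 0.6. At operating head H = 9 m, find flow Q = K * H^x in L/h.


Q = K * H^x
  = 3.0 * 9^0.6
  = 3.0 * 3.7372
  = 11.21 L/h


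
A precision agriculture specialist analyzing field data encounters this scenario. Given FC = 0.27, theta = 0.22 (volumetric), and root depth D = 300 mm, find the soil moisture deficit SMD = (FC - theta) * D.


SMD = (FC - theta) * D
    = (0.27 - 0.22) * 300
    = 0.050 * 300
    = 15 mm


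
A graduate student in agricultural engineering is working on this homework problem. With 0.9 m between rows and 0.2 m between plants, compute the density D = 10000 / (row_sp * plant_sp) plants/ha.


D = 10000 / (row_sp * plant_sp)
  = 10000 / (0.9 * 0.2)
  = 10000 / 0.1800
  = 55555.56 plants/ha


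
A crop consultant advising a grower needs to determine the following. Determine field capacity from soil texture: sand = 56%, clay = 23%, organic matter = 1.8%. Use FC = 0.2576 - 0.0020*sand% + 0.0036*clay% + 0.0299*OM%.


FC = 0.2576 - 0.0020*56 + 0.0036*23 + 0.0299*1.8
   = 0.2576 - 0.1120 + 0.0828 + 0.0538
   = 0.2822


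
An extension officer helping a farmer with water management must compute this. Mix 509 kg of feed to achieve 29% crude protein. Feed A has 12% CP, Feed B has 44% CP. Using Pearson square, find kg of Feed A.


parts_A = CP_b - target = 44 - 29 = 15
parts_B = target - CP_a = 29 - 12 = 17
total_parts = 15 + 17 = 32
Feed A = 509 * 15 / 32 = 238.59 kg
Feed B = 509 * 17 / 32 = 270.41 kg

238.59 kg


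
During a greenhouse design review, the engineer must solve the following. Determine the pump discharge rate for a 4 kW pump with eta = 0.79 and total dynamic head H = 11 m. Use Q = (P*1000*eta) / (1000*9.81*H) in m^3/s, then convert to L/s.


Q = (P * 1000 * eta) / (rho * g * H)
  = (4 * 1000 * 0.79) / (1000 * 9.81 * 11)
  = 3160 / 107910
  = 0.02928 m^3/s = 29.28 L/s


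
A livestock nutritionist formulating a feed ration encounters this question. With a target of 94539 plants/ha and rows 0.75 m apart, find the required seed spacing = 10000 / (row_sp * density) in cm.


spacing = 10000 / (row_sp * density)
        = 10000 / (0.75 * 94539)
        = 10000 / 70904.25
        = 0.14104 m = 14.10 cm


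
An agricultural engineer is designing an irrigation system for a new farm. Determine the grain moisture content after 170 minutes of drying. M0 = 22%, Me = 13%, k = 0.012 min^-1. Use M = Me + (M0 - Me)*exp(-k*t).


M = Me + (M0 - Me) * e^(-k*t)
  = 13 + (22 - 13) * e^(-0.012*170)
  = 13 + 9 * e^(-2.040)
  = 13 + 9 * 0.13003
  = 13 + 1.1703
  = 14.17%


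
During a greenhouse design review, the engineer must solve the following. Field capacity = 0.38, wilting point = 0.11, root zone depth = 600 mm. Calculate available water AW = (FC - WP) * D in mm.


AW = (FC - WP) * D
   = (0.38 - 0.11) * 600
   = 0.27 * 600
   = 162 mm


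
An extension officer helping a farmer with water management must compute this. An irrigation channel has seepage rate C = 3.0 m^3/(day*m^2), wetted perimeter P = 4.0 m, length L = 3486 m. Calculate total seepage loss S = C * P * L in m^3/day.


S = C * P * L
  = 3.0 * 4.0 * 3486
  = 41832 m^3/day


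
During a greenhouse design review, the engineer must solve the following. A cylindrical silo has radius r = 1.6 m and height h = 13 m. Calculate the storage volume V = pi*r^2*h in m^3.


V = pi * r^2 * h
  = pi * 1.6^2 * 13
  = pi * 2.56 * 13
  = 104.55 m^3


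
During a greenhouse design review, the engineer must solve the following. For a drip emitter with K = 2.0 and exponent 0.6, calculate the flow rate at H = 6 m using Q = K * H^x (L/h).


Q = K * H^x
  = 2.0 * 6^0.6
  = 2.0 * 2.9302
  = 5.86 L/h


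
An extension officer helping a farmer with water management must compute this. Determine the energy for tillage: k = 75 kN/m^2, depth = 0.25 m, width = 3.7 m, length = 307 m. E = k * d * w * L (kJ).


E = k * d * w * L
  = 75 * 0.25 * 3.7 * 307
  = 21298.13 kJ


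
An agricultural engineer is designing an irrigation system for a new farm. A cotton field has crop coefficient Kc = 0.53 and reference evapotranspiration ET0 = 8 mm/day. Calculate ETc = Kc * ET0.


ETc = Kc * ET0
    = 0.53 * 8
    = 4.24 mm/day


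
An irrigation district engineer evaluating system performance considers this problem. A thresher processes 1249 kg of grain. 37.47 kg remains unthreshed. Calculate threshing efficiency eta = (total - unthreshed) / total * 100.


eta = (total - unthreshed) / total * 100
    = (1249 - 37.47) / 1249 * 100
    = 1211.53 / 1249 * 100
    = 97%


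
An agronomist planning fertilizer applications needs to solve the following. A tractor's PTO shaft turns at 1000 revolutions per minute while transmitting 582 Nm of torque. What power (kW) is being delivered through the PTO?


P = 2*pi*n*T / 60000
  = 2*pi * 1000 * 582 / 60000
  = 3656813.85 / 60000
  = 60.95 kW


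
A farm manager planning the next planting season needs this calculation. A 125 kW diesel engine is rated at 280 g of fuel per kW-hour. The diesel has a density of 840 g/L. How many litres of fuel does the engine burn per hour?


FC = P * BSFC / rho_fuel
   = 125 * 280 / 840
   = 35000 / 840
   = 41.67 L/h


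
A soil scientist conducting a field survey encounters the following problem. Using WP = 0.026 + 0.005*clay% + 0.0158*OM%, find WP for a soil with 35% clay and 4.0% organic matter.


WP = 0.026 + 0.005*35 + 0.0158*4.0
   = 0.026 + 0.1750 + 0.0632
   = 0.2642


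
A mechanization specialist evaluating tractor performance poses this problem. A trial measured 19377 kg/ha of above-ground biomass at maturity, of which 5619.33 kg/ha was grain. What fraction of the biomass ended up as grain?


HI = grain_yield / biomass
   = 5619.33 / 19377
   = 0.29


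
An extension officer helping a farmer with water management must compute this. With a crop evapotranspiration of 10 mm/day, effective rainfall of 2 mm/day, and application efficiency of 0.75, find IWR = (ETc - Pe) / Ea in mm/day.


IWR = (ETc - Pe) / Ea
    = (10 - 2) / 0.75
    = 8 / 0.75
    = 10.67 mm/day


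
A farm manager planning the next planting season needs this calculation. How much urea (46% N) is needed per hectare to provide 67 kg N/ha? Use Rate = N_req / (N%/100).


Rate = N_required / (N_content / 100)
     = 67 / (46 / 100)
     = 67 / 0.46
     = 145.65 kg/ha


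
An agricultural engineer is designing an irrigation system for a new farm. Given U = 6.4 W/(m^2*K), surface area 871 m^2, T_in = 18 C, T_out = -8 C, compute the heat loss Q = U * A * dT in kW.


dT = 18 - (-8) = 26 K
Q = U * A * dT
  = 6.4 * 871 * 26
  = 144934.40 W = 144.93 kW


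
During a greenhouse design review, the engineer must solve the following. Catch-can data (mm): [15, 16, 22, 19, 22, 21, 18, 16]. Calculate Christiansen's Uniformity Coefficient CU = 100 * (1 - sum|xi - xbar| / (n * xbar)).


xbar = 149 / 8 = 18.625
sum|xi - xbar| = 19
CU = 100 * (1 - 19 / (8 * 18.625))
   = 100 * (1 - 0.1275)
   = 87.25%


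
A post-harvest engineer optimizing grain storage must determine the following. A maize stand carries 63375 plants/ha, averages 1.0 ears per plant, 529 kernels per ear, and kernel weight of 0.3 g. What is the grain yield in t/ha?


Y = density * ears * kernels * kw
  = 63375 * 1.0 * 529 * 0.3 g/ha
  = 10057612.50 g/ha
  = 10057.61 kg/ha = 10.06 t/ha


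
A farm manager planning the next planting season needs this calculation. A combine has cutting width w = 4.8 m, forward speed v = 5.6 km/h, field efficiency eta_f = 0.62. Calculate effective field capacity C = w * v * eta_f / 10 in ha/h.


C = w * v * eta_f / 10
  = 4.8 * 5.6 * 0.62 / 10
  = 16.67 / 10
  = 1.67 ha/h


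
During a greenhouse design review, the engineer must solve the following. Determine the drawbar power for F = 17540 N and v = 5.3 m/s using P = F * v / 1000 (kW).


P = F * v / 1000
  = 17540 * 5.3 / 1000
  = 92962 / 1000
  = 92.96 kW


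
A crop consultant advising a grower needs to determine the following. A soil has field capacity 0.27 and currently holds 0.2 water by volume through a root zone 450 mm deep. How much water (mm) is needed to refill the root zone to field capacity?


SMD = (FC - theta) * D
    = (0.27 - 0.2) * 450
    = 0.070 * 450
    = 31.50 mm


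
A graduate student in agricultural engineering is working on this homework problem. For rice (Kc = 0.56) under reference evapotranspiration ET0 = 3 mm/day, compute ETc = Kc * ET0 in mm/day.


ETc = Kc * ET0
    = 0.56 * 3
    = 1.68 mm/day


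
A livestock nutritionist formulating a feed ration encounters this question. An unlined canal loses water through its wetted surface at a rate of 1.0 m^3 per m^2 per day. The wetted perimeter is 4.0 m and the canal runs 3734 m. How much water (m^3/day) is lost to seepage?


S = C * P * L
  = 1.0 * 4.0 * 3734
  = 14936 m^3/day


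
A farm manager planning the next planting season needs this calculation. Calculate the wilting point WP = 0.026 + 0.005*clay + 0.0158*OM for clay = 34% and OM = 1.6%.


WP = 0.026 + 0.005*34 + 0.0158*1.6
   = 0.026 + 0.1700 + 0.0253
   = 0.2213


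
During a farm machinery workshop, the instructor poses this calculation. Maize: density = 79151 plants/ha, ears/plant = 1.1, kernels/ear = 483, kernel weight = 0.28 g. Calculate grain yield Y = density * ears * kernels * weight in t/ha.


Y = density * ears * kernels * kw
  = 79151 * 1.1 * 483 * 0.28 g/ha
  = 11774819.36 g/ha
  = 11774.82 kg/ha = 11.77 t/ha


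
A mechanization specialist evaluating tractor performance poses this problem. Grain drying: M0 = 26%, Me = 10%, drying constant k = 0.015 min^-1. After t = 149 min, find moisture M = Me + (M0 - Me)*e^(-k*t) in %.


M = Me + (M0 - Me) * e^(-k*t)
  = 10 + (26 - 10) * e^(-0.015*149)
  = 10 + 16 * e^(-2.235)
  = 10 + 16 * 0.10699
  = 10 + 1.7119
  = 11.71%


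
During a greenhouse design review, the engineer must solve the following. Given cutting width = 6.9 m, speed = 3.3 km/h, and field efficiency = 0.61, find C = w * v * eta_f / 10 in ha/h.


C = w * v * eta_f / 10
  = 6.9 * 3.3 * 0.61 / 10
  = 13.89 / 10
  = 1.39 ha/h


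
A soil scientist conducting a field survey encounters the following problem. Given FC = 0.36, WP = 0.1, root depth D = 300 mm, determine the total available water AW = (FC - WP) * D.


AW = (FC - WP) * D
   = (0.36 - 0.1) * 300
   = 0.26 * 300
   = 78 mm


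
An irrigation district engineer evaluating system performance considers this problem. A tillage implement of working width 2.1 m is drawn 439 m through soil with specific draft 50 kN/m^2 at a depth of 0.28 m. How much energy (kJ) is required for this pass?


E = k * d * w * L
  = 50 * 0.28 * 2.1 * 439
  = 12906.60 kJ


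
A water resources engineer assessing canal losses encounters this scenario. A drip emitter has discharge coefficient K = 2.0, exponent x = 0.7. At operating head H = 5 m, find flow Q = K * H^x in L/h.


Q = K * H^x
  = 2.0 * 5^0.7
  = 2.0 * 3.0852
  = 6.17 L/h


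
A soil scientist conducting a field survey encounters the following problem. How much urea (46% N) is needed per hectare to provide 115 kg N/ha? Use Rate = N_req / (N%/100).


Rate = N_required / (N_content / 100)
     = 115 / (46 / 100)
     = 115 / 0.46
     = 250 kg/ha


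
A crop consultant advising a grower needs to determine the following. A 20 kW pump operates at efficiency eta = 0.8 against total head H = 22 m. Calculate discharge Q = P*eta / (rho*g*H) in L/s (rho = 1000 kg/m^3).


Q = (P * 1000 * eta) / (rho * g * H)
  = (20 * 1000 * 0.8) / (1000 * 9.81 * 22)
  = 16000 / 215820
  = 0.07414 m^3/s = 74.14 L/s


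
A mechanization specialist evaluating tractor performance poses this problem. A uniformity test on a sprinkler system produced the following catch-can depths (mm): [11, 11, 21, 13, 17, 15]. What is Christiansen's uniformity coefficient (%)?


xbar = 88 / 6 = 14.667
sum|xi - xbar| = 18
CU = 100 * (1 - 18 / (6 * 14.667))
   = 100 * (1 - 0.2045)
   = 79.55%


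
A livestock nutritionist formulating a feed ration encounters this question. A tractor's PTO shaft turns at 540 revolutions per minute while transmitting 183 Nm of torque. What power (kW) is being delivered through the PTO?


P = 2*pi*n*T / 60000
  = 2*pi * 540 * 183 / 60000
  = 620904.37 / 60000
  = 10.35 kW


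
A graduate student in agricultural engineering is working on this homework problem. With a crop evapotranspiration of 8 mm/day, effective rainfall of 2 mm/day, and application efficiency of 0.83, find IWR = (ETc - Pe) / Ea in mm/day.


IWR = (ETc - Pe) / Ea
    = (8 - 2) / 0.83
    = 6 / 0.83
    = 7.23 mm/day


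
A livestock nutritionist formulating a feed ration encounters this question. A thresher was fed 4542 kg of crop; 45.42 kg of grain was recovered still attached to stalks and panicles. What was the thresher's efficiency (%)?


eta = (total - unthreshed) / total * 100
    = (4542 - 45.42) / 4542 * 100
    = 4496.58 / 4542 * 100
    = 99%


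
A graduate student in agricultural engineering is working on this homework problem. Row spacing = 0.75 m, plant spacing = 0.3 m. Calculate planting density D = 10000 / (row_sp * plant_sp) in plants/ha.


D = 10000 / (row_sp * plant_sp)
  = 10000 / (0.75 * 0.3)
  = 10000 / 0.2250
  = 44444.44 plants/ha


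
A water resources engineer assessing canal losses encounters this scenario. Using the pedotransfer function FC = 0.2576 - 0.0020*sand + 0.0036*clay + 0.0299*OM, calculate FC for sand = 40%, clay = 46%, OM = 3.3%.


FC = 0.2576 - 0.0020*40 + 0.0036*46 + 0.0299*3.3
   = 0.2576 - 0.0800 + 0.1656 + 0.0987
   = 0.4419


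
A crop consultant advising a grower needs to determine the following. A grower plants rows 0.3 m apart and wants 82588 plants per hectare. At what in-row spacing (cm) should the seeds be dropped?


spacing = 10000 / (row_sp * density)
        = 10000 / (0.3 * 82588)
        = 10000 / 24776.40
        = 0.40361 m = 40.36 cm


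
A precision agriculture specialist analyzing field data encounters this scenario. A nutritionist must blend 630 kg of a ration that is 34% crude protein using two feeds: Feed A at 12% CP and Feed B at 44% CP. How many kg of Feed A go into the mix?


parts_A = CP_b - target = 44 - 34 = 10
parts_B = target - CP_a = 34 - 12 = 22
total_parts = 10 + 22 = 32
Feed A = 630 * 10 / 32 = 196.88 kg
Feed B = 630 * 22 / 32 = 433.13 kg

196.88 kg


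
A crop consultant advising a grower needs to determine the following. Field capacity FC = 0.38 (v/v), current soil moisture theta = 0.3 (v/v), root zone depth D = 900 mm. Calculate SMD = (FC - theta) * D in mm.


SMD = (FC - theta) * D
    = (0.38 - 0.3) * 900
    = 0.080 * 900
    = 72 mm


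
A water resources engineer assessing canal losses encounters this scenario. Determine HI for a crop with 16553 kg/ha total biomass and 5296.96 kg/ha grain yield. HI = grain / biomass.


HI = grain_yield / biomass
   = 5296.96 / 16553
   = 0.32


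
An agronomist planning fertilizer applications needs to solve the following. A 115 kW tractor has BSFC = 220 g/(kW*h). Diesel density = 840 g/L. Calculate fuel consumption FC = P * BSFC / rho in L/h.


FC = P * BSFC / rho_fuel
   = 115 * 220 / 840
   = 25300 / 840
   = 30.12 L/h


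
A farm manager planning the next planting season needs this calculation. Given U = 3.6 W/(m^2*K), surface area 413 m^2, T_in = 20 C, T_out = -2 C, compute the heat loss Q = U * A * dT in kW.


dT = 20 - (-2) = 22 K
Q = U * A * dT
  = 3.6 * 413 * 22
  = 32709.60 W = 32.71 kW


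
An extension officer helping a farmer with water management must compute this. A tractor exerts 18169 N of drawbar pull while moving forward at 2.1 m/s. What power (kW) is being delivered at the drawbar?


P = F * v / 1000
  = 18169 * 2.1 / 1000
  = 38154.90 / 1000
  = 38.15 kW


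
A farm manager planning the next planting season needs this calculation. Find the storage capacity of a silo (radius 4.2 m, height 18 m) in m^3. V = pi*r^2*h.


V = pi * r^2 * h
  = pi * 4.2^2 * 18
  = pi * 17.64 * 18
  = 997.52 m^3


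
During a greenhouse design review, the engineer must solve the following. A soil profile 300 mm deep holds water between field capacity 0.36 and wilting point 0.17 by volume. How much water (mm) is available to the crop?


AW = (FC - WP) * D
   = (0.36 - 0.17) * 300
   = 0.19 * 300
   = 57 mm


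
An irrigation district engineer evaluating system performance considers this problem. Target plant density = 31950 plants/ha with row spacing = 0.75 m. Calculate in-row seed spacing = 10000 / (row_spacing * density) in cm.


spacing = 10000 / (row_sp * density)
        = 10000 / (0.75 * 31950)
        = 10000 / 23962.50
        = 0.41732 m = 41.73 cm


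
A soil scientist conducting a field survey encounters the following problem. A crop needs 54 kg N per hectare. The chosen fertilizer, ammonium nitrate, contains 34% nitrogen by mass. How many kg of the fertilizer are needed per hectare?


Rate = N_required / (N_content / 100)
     = 54 / (34 / 100)
     = 54 / 0.34
     = 158.82 kg/ha


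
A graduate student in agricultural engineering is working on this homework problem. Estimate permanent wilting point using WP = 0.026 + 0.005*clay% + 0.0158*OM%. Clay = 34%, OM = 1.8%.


WP = 0.026 + 0.005*34 + 0.0158*1.8
   = 0.026 + 0.1700 + 0.0284
   = 0.2244


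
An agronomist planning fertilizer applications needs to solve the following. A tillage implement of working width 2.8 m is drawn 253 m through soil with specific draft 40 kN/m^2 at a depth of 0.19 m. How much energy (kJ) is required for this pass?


E = k * d * w * L
  = 40 * 0.19 * 2.8 * 253
  = 5383.84 kJ


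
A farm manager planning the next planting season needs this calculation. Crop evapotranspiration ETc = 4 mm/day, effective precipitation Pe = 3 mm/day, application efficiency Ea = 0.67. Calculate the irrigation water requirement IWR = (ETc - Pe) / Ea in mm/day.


IWR = (ETc - Pe) / Ea
    = (4 - 3) / 0.67
    = 1 / 0.67
    = 1.49 mm/day


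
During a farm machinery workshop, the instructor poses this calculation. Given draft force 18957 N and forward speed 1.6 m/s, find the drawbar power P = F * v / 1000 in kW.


P = F * v / 1000
  = 18957 * 1.6 / 1000
  = 30331.20 / 1000
  = 30.33 kW


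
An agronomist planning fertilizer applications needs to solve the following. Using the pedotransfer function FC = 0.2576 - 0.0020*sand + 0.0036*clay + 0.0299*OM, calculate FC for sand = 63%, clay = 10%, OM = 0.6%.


FC = 0.2576 - 0.0020*63 + 0.0036*10 + 0.0299*0.6
   = 0.2576 - 0.1260 + 0.0360 + 0.0179
   = 0.1855


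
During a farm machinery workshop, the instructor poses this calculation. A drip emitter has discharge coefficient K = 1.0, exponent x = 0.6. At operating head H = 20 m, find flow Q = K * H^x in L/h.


Q = K * H^x
  = 1.0 * 20^0.6
  = 1.0 * 6.0342
  = 6.03 L/h


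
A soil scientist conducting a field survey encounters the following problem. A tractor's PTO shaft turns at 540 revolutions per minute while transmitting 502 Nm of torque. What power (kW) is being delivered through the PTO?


P = 2*pi*n*T / 60000
  = 2*pi * 540 * 502 / 60000
  = 1703245.87 / 60000
  = 28.39 kW


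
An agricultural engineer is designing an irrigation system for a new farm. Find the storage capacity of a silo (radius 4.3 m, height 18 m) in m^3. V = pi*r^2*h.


V = pi * r^2 * h
  = pi * 4.3^2 * 18
  = pi * 18.49 * 18
  = 1045.58 m^3


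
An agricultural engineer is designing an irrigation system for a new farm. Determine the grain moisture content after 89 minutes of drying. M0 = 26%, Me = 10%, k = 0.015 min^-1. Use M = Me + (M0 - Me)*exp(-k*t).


M = Me + (M0 - Me) * e^(-k*t)
  = 10 + (26 - 10) * e^(-0.015*89)
  = 10 + 16 * e^(-1.335)
  = 10 + 16 * 0.26316
  = 10 + 4.2105
  = 14.21%


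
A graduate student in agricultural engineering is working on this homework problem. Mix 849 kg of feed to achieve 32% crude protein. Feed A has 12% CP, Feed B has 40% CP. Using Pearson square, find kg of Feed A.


parts_A = CP_b - target = 40 - 32 = 8
parts_B = target - CP_a = 32 - 12 = 20
total_parts = 8 + 20 = 28
Feed A = 849 * 8 / 28 = 242.57 kg
Feed B = 849 * 20 / 28 = 606.43 kg

242.57 kg
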